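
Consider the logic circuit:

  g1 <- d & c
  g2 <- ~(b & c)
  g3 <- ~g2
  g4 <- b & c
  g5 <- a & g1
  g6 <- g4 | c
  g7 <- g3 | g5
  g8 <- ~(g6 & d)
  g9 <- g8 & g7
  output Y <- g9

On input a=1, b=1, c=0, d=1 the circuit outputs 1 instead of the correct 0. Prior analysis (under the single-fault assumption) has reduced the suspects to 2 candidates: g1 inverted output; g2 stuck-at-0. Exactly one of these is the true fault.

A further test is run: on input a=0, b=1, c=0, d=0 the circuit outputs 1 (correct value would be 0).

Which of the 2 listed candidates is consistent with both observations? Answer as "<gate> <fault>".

g2 stuck-at-0

Evaluate each candidate on input a=0, b=1, c=0, d=0:
  g1 inverted output: g1=1 [inverted output], g2=1, g3=0, g4=0, g5=0, g6=0, g7=0, g8=1, g9=0 → 0 — eliminated
  g2 stuck-at-0: g1=0, g2=0 [stuck-at-0], g3=1, g4=0, g5=0, g6=0, g7=1, g8=1, g9=1 → 1 — matches
Only g2 stuck-at-0 reproduces the observed 1.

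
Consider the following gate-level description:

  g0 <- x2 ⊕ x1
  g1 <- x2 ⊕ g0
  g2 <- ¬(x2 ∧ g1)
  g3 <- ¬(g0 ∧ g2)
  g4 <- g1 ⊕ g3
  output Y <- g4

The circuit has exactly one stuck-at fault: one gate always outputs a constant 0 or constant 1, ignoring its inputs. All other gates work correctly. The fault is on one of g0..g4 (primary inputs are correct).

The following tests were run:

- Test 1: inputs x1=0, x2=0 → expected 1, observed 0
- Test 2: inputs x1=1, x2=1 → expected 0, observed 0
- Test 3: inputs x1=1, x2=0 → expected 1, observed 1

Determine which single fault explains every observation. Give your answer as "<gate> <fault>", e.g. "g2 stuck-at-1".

g1 stuck-at-1

Fault-free values for test 1 (x1=0, x2=0): g0=0, g1=0, g2=1, g3=1, g4=1, giving Y=1. Observed 0.
Test 1: faults giving observed 0 are {g1 stuck-at-1, g3 stuck-at-0, g4 stuck-at-0}.
Test 2 (x1=1, x2=1): fault-free g0=0, g1=1, g2=0, g3=1, g4=0 → 0; observed 0. Eliminates g3 stuck-at-0.
Test 3 (x1=1, x2=0): fault-free g0=1, g1=1, g2=1, g3=0, g4=1 → 1; observed 1. Eliminates g4 stuck-at-0.
Only g1 stuck-at-1 is consistent with every test.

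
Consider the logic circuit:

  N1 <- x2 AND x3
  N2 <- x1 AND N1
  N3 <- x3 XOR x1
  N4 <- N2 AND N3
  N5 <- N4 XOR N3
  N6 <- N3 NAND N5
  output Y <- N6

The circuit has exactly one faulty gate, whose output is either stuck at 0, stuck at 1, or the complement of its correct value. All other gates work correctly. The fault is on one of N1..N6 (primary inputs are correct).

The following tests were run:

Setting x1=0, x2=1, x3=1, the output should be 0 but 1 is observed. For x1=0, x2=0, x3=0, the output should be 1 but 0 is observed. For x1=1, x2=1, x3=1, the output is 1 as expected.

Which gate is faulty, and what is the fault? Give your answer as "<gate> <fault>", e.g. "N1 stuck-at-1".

N3 inverted output

Fault-free values for test 1 (x1=0, x2=1, x3=1): N1=1, N2=0, N3=1, N4=0, N5=1, N6=0, giving Y=0. Observed 1.
Test 1: faults giving observed 1 are {N2 stuck-at-1, N2 inverted output, N3 stuck-at-0, N3 inverted output, N4 stuck-at-1, N4 inverted output, N5 stuck-at-0, N5 inverted output, N6 stuck-at-1, N6 inverted output}.
Test 2 (x1=0, x2=0, x3=0): fault-free N1=0, N2=0, N3=0, N4=0, N5=0, N6=1 → 1; observed 0. Eliminates N2 stuck-at-1, N2 inverted output, N3 stuck-at-0, N4 stuck-at-1, N4 inverted output, N5 stuck-at-0, N5 inverted output, N6 stuck-at-1.
Test 3 (x1=1, x2=1, x3=1): fault-free N1=1, N2=1, N3=0, N4=0, N5=0, N6=1 → 1; observed 1. Eliminates N6 inverted output.
Only N3 inverted output is consistent with every test.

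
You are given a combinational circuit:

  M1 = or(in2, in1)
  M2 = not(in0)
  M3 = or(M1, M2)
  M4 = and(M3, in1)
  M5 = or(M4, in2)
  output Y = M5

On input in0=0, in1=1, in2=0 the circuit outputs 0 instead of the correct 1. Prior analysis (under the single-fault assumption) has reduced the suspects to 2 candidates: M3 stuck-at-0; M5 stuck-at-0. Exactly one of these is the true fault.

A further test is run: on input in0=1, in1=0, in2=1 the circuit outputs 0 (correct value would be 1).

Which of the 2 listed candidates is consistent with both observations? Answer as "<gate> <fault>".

Evaluate each candidate on input in0=1, in1=0, in2=1:
  M3 stuck-at-0: M1=1, M2=0, M3=0 [stuck-at-0], M4=0, M5=1 → 1 — eliminated
  M5 stuck-at-0: M1=1, M2=0, M3=1, M4=0, M5=0 [stuck-at-0] → 0 — matches
Only M5 stuck-at-0 reproduces the observed 0.

M5 stuck-at-0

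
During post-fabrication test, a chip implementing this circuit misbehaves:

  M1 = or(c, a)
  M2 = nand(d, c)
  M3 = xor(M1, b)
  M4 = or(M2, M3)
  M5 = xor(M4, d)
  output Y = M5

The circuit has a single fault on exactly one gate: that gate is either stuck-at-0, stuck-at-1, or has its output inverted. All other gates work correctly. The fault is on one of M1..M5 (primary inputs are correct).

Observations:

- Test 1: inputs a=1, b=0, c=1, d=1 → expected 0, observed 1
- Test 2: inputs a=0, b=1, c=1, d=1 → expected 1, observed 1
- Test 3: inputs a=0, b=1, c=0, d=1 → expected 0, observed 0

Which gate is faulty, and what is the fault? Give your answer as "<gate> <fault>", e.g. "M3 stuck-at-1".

Fault-free values for test 1 (a=1, b=0, c=1, d=1): M1=1, M2=0, M3=1, M4=1, M5=0, giving Y=0. Observed 1.
Test 1: faults giving observed 1 are {M1 stuck-at-0, M1 inverted output, M3 stuck-at-0, M3 inverted output, M4 stuck-at-0, M4 inverted output, M5 stuck-at-1, M5 inverted output}.
Test 2 (a=0, b=1, c=1, d=1): fault-free M1=1, M2=0, M3=0, M4=0, M5=1 → 1; observed 1. Eliminates M1 stuck-at-0, M1 inverted output, M3 inverted output, M4 inverted output, M5 inverted output.
Test 3 (a=0, b=1, c=0, d=1): fault-free M1=0, M2=1, M3=1, M4=1, M5=0 → 0; observed 0. Eliminates M4 stuck-at-0, M5 stuck-at-1.
Only M3 stuck-at-0 is consistent with every test.

M3 stuck-at-0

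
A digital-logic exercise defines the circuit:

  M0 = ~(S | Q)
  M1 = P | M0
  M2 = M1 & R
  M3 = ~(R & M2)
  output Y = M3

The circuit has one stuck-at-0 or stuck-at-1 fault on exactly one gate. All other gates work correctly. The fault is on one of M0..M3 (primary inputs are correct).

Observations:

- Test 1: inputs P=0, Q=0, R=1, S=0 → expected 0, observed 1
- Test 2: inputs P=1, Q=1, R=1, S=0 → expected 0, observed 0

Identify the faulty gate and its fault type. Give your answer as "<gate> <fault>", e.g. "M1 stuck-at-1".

Fault-free values for test 1 (P=0, Q=0, R=1, S=0): M0=1, M1=1, M2=1, M3=0, giving Y=0. Observed 1.
Test 1: faults giving observed 1 are {M0 stuck-at-0, M1 stuck-at-0, M2 stuck-at-0, M3 stuck-at-1}.
Test 2 (P=1, Q=1, R=1, S=0): fault-free M0=0, M1=1, M2=1, M3=0 → 0; observed 0. Eliminates M1 stuck-at-0, M2 stuck-at-0, M3 stuck-at-1.
Only M0 stuck-at-0 is consistent with every test.

M0 stuck-at-0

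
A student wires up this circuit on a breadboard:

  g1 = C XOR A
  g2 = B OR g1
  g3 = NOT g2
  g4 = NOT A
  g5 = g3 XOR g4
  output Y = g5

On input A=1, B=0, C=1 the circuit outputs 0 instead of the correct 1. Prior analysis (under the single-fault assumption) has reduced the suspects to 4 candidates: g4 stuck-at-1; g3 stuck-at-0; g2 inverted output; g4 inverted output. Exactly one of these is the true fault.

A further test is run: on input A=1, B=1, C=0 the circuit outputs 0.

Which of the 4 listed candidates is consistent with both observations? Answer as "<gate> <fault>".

Evaluate each candidate on input A=1, B=1, C=0:
  g4 stuck-at-1: g1=1, g2=1, g3=0, g4=1 [stuck-at-1], g5=1 → 1 — eliminated
  g3 stuck-at-0: g1=1, g2=1, g3=0 [stuck-at-0], g4=0, g5=0 → 0 — matches
  g2 inverted output: g1=1, g2=0 [inverted output], g3=1, g4=0, g5=1 → 1 — eliminated
  g4 inverted output: g1=1, g2=1, g3=0, g4=1 [inverted output], g5=1 → 1 — eliminated
Only g3 stuck-at-0 reproduces the observed 0.

g3 stuck-at-0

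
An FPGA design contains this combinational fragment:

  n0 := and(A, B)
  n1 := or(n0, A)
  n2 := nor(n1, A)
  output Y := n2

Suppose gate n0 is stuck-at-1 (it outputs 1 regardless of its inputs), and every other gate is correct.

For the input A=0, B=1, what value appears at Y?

Propagate with n0 forced: n0=1 [stuck-at-1], n1=1, n2=0.
So Y = 0. (Without the fault it would be 1.)

0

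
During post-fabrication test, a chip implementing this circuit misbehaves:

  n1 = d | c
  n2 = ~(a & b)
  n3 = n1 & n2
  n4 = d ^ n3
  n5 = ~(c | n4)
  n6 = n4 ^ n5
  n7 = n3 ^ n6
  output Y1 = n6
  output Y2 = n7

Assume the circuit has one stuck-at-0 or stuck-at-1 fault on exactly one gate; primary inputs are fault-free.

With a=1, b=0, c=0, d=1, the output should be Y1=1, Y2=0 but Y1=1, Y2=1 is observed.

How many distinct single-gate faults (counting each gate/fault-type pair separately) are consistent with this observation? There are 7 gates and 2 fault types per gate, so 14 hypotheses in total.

Fault-free: n1=1, n2=1, n3=1, n4=0, n5=1, n6=1, n7=0 → Y1=1, Y2=0. Observed Y1=1, Y2=1.
  n1 stuck-at-0: output Y1=1, Y2=1 ✓
  n1 stuck-at-1: output Y1=1, Y2=0 ✗
  n2 stuck-at-0: output Y1=1, Y2=1 ✓
  n2 stuck-at-1: output Y1=1, Y2=0 ✗
  n3 stuck-at-0: output Y1=1, Y2=1 ✓
  n3 stuck-at-1: output Y1=1, Y2=0 ✗
  n4 stuck-at-0: output Y1=1, Y2=0 ✗
  n4 stuck-at-1: output Y1=1, Y2=0 ✗
  n5 stuck-at-0: output Y1=0, Y2=1 ✗
  n5 stuck-at-1: output Y1=1, Y2=0 ✗
  n6 stuck-at-0: output Y1=0, Y2=1 ✗
  n6 stuck-at-1: output Y1=1, Y2=0 ✗
  n7 stuck-at-0: output Y1=1, Y2=0 ✗
  n7 stuck-at-1: output Y1=1, Y2=1 ✓
Consistent faults: {n1 stuck-at-0, n2 stuck-at-0, n3 stuck-at-0, n7 stuck-at-1} — 4 in all.

4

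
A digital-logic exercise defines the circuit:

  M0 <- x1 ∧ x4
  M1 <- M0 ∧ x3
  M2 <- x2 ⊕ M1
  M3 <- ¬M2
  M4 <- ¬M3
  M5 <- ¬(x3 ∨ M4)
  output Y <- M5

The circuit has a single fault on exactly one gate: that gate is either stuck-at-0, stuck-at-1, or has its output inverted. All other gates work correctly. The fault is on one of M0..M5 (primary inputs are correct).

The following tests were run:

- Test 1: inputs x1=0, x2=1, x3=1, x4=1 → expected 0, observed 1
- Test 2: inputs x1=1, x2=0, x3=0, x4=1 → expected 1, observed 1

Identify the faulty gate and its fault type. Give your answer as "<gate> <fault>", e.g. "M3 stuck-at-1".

M5 stuck-at-1

Fault-free values for test 1 (x1=0, x2=1, x3=1, x4=1): M0=0, M1=0, M2=1, M3=0, M4=1, M5=0, giving Y=0. Observed 1.
Test 1: faults giving observed 1 are {M5 stuck-at-1, M5 inverted output}.
Test 2 (x1=1, x2=0, x3=0, x4=1): fault-free M0=1, M1=0, M2=0, M3=1, M4=0, M5=1 → 1; observed 1. Eliminates M5 inverted output.
Only M5 stuck-at-1 is consistent with every test.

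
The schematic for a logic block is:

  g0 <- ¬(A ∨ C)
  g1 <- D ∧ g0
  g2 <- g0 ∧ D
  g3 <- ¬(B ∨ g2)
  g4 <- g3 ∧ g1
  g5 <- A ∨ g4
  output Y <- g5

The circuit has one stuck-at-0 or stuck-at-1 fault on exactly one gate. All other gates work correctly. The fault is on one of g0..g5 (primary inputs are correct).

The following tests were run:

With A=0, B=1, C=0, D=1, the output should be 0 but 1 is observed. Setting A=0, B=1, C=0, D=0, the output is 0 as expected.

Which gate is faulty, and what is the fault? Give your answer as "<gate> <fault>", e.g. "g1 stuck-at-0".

Fault-free values for test 1 (A=0, B=1, C=0, D=1): g0=1, g1=1, g2=1, g3=0, g4=0, g5=0, giving Y=0. Observed 1.
Test 1: faults giving observed 1 are {g3 stuck-at-1, g4 stuck-at-1, g5 stuck-at-1}.
Test 2 (A=0, B=1, C=0, D=0): fault-free g0=1, g1=0, g2=0, g3=0, g4=0, g5=0 → 0; observed 0. Eliminates g4 stuck-at-1, g5 stuck-at-1.
Only g3 stuck-at-1 is consistent with every test.

g3 stuck-at-1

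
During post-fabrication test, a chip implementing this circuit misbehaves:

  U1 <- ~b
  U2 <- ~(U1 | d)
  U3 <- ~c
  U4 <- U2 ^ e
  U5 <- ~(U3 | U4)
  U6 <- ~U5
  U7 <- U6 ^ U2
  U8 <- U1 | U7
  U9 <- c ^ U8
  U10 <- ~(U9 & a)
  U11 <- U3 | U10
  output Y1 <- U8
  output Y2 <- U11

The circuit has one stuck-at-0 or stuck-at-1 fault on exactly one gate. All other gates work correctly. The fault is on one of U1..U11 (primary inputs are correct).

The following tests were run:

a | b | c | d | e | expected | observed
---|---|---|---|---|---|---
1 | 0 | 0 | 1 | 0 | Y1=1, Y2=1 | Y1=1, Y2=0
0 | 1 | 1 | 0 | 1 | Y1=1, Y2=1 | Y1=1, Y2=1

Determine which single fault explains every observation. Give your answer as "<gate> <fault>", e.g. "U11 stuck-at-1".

Fault-free values for test 1 (a=1, b=0, c=0, d=1, e=0): U1=1, U2=0, U3=1, U4=0, U5=0, U6=1, U7=1, U8=1, U9=1, U10=0, U11=1, giving Y1=1, Y2=1. Observed Y1=1, Y2=0.
Test 1: faults giving observed Y1=1, Y2=0 are {U3 stuck-at-0, U11 stuck-at-0}.
Test 2 (a=0, b=1, c=1, d=0, e=1): fault-free U1=0, U2=1, U3=0, U4=0, U5=1, U6=0, U7=1, U8=1, U9=0, U10=1, U11=1 → Y1=1, Y2=1; observed Y1=1, Y2=1. Eliminates U11 stuck-at-0.
Only U3 stuck-at-0 is consistent with every test.

U3 stuck-at-0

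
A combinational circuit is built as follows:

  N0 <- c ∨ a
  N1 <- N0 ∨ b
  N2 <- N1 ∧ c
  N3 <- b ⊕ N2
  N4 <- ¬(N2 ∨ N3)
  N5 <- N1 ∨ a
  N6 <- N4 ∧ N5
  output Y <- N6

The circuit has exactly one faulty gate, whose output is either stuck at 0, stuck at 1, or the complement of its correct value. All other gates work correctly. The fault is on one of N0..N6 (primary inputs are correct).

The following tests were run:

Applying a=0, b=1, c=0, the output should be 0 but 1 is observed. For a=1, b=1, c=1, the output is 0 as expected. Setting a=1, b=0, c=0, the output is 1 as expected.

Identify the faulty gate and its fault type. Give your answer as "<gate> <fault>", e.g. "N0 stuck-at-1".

N3 stuck-at-0

Fault-free values for test 1 (a=0, b=1, c=0): N0=0, N1=1, N2=0, N3=1, N4=0, N5=1, N6=0, giving Y=0. Observed 1.
Test 1: faults giving observed 1 are {N3 stuck-at-0, N3 inverted output, N4 stuck-at-1, N4 inverted output, N6 stuck-at-1, N6 inverted output}.
Test 2 (a=1, b=1, c=1): fault-free N0=1, N1=1, N2=1, N3=0, N4=0, N5=1, N6=0 → 0; observed 0. Eliminates N4 stuck-at-1, N4 inverted output, N6 stuck-at-1, N6 inverted output.
Test 3 (a=1, b=0, c=0): fault-free N0=1, N1=1, N2=0, N3=0, N4=1, N5=1, N6=1 → 1; observed 1. Eliminates N3 inverted output.
Only N3 stuck-at-0 is consistent with every test.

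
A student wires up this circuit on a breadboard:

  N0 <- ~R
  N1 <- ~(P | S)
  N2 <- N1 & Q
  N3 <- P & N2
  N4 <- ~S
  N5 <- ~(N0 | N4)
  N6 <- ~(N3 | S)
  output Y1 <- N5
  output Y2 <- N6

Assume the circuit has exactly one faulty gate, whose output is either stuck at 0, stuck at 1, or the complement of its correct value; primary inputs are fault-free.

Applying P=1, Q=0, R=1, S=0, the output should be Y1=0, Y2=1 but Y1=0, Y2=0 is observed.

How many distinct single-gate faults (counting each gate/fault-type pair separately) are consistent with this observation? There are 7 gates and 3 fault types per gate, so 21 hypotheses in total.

Fault-free: N0=0, N1=0, N2=0, N3=0, N4=1, N5=0, N6=1 → Y1=0, Y2=1. Observed Y1=0, Y2=0.
  N0: none of the 3 fault types match ✗
  N1: none of the 3 fault types match ✗
  N2: stuck-at-1, inverted output ✓; others ✗
  N3: stuck-at-1, inverted output ✓; others ✗
  N4: none of the 3 fault types match ✗
  N5: none of the 3 fault types match ✗
  N6: stuck-at-0, inverted output ✓; others ✗
Consistent faults: {N2 stuck-at-1, N2 inverted output, N3 stuck-at-1, N3 inverted output, N6 stuck-at-0, N6 inverted output} — 6 in all.

6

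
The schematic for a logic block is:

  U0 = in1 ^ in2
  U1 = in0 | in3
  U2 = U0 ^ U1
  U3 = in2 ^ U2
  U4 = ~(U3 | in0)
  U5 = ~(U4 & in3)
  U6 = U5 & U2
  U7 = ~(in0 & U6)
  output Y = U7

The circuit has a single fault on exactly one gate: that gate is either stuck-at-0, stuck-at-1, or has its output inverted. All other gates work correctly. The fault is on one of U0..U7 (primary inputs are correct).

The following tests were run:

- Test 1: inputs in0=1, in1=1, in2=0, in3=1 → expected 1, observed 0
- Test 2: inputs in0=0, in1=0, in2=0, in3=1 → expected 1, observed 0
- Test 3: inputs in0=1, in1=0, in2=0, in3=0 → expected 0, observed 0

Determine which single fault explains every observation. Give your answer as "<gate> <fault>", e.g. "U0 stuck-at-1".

U7 stuck-at-0

Fault-free values for test 1 (in0=1, in1=1, in2=0, in3=1): U0=1, U1=1, U2=0, U3=0, U4=0, U5=1, U6=0, U7=1, giving Y=1. Observed 0.
Test 1: faults giving observed 0 are {U0 stuck-at-0, U0 inverted output, U1 stuck-at-0, U1 inverted output, U2 stuck-at-1, U2 inverted output, U6 stuck-at-1, U6 inverted output, U7 stuck-at-0, U7 inverted output}.
Test 2 (in0=0, in1=0, in2=0, in3=1): fault-free U0=0, U1=1, U2=1, U3=1, U4=0, U5=1, U6=1, U7=1 → 1; observed 0. Eliminates U0 stuck-at-0, U0 inverted output, U1 stuck-at-0, U1 inverted output, U2 stuck-at-1, U2 inverted output, U6 stuck-at-1, U6 inverted output.
Test 3 (in0=1, in1=0, in2=0, in3=0): fault-free U0=0, U1=1, U2=1, U3=1, U4=0, U5=1, U6=1, U7=0 → 0; observed 0. Eliminates U7 inverted output.
Only U7 stuck-at-0 is consistent with every test.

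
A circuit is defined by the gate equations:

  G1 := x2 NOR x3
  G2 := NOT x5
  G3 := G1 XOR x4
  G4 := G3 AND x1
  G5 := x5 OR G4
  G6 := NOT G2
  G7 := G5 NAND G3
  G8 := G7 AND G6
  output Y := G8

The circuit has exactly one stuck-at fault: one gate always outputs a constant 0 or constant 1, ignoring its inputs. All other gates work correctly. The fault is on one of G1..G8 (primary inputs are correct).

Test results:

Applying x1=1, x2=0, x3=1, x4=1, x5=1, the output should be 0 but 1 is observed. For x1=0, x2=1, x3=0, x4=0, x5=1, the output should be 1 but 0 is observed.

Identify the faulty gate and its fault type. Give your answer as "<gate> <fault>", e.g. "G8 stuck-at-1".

Fault-free values for test 1 (x1=1, x2=0, x3=1, x4=1, x5=1): G1=0, G2=0, G3=1, G4=1, G5=1, G6=1, G7=0, G8=0, giving Y=0. Observed 1.
Test 1: faults giving observed 1 are {G1 stuck-at-1, G3 stuck-at-0, G5 stuck-at-0, G7 stuck-at-1, G8 stuck-at-1}.
Test 2 (x1=0, x2=1, x3=0, x4=0, x5=1): fault-free G1=0, G2=0, G3=0, G4=0, G5=1, G6=1, G7=1, G8=1 → 1; observed 0. Eliminates G3 stuck-at-0, G5 stuck-at-0, G7 stuck-at-1, G8 stuck-at-1.
Only G1 stuck-at-1 is consistent with every test.

G1 stuck-at-1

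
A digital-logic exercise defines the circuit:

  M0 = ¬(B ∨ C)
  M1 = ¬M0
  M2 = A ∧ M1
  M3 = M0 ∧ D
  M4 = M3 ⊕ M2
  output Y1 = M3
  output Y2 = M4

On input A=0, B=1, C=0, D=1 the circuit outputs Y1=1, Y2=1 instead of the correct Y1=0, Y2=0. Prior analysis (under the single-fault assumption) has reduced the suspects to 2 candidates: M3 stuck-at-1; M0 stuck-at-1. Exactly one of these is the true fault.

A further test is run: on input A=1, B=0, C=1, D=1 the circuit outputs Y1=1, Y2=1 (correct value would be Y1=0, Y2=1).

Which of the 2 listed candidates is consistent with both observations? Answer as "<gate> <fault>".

Evaluate each candidate on input A=1, B=0, C=1, D=1:
  M3 stuck-at-1: M0=0, M1=1, M2=1, M3=1 [stuck-at-1], M4=0 → Y1=1, Y2=0 — eliminated
  M0 stuck-at-1: M0=1 [stuck-at-1], M1=0, M2=0, M3=1, M4=1 → Y1=1, Y2=1 — matches
Only M0 stuck-at-1 reproduces the observed Y1=1, Y2=1.

M0 stuck-at-1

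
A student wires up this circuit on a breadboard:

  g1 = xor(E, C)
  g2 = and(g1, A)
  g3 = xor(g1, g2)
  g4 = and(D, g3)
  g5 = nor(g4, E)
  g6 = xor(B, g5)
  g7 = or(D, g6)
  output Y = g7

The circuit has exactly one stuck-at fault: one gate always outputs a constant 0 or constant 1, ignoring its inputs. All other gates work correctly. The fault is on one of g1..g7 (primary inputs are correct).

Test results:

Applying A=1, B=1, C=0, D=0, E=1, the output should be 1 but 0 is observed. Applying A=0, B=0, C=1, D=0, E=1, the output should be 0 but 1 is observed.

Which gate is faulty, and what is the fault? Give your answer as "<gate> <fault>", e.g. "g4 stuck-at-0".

Fault-free values for test 1 (A=1, B=1, C=0, D=0, E=1): g1=1, g2=1, g3=0, g4=0, g5=0, g6=1, g7=1, giving Y=1. Observed 0.
Test 1: faults giving observed 0 are {g5 stuck-at-1, g6 stuck-at-0, g7 stuck-at-0}.
Test 2 (A=0, B=0, C=1, D=0, E=1): fault-free g1=0, g2=0, g3=0, g4=0, g5=0, g6=0, g7=0 → 0; observed 1. Eliminates g6 stuck-at-0, g7 stuck-at-0.
Only g5 stuck-at-1 is consistent with every test.

g5 stuck-at-1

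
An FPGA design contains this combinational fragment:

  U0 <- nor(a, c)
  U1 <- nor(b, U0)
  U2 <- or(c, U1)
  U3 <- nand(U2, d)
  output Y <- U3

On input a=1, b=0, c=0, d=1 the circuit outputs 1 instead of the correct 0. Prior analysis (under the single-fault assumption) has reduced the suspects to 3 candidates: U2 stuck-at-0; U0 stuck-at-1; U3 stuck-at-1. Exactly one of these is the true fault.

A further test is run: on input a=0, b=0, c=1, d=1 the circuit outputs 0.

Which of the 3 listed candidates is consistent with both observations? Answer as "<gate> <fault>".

U0 stuck-at-1

Evaluate each candidate on input a=0, b=0, c=1, d=1:
  U2 stuck-at-0: U0=0, U1=1, U2=0 [stuck-at-0], U3=1 → 1 — eliminated
  U0 stuck-at-1: U0=1 [stuck-at-1], U1=0, U2=1, U3=0 → 0 — matches
  U3 stuck-at-1: U0=0, U1=1, U2=1, U3=1 [stuck-at-1] → 1 — eliminated
Only U0 stuck-at-1 reproduces the observed 0.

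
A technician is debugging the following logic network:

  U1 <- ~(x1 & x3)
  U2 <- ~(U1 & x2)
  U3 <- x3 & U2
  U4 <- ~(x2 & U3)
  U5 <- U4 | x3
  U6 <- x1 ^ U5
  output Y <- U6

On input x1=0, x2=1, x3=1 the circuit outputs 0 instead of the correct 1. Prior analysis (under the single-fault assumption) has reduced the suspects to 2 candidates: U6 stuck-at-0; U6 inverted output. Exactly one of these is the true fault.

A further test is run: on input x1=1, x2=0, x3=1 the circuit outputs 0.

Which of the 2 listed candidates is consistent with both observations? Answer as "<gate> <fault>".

U6 stuck-at-0

Evaluate each candidate on input x1=1, x2=0, x3=1:
  U6 stuck-at-0: U1=0, U2=1, U3=1, U4=1, U5=1, U6=0 [stuck-at-0] → 0 — matches
  U6 inverted output: U1=0, U2=1, U3=1, U4=1, U5=1, U6=1 [inverted output] → 1 — eliminated
Only U6 stuck-at-0 reproduces the observed 0.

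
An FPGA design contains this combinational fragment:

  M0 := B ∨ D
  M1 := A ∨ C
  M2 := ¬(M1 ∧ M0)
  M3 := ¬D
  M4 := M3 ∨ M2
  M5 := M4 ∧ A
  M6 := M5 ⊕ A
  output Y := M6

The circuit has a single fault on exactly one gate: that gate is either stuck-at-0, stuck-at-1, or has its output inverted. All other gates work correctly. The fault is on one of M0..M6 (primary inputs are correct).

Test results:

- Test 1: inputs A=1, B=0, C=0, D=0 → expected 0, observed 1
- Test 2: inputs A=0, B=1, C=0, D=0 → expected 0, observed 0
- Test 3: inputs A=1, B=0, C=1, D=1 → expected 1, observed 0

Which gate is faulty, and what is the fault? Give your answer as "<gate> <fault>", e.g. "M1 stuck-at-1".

Fault-free values for test 1 (A=1, B=0, C=0, D=0): M0=0, M1=1, M2=1, M3=1, M4=1, M5=1, M6=0, giving Y=0. Observed 1.
Test 1: faults giving observed 1 are {M4 stuck-at-0, M4 inverted output, M5 stuck-at-0, M5 inverted output, M6 stuck-at-1, M6 inverted output}.
Test 2 (A=0, B=1, C=0, D=0): fault-free M0=1, M1=0, M2=1, M3=1, M4=1, M5=0, M6=0 → 0; observed 0. Eliminates M5 inverted output, M6 stuck-at-1, M6 inverted output.
Test 3 (A=1, B=0, C=1, D=1): fault-free M0=1, M1=1, M2=0, M3=0, M4=0, M5=0, M6=1 → 1; observed 0. Eliminates M4 stuck-at-0, M5 stuck-at-0.
Only M4 inverted output is consistent with every test.

M4 inverted output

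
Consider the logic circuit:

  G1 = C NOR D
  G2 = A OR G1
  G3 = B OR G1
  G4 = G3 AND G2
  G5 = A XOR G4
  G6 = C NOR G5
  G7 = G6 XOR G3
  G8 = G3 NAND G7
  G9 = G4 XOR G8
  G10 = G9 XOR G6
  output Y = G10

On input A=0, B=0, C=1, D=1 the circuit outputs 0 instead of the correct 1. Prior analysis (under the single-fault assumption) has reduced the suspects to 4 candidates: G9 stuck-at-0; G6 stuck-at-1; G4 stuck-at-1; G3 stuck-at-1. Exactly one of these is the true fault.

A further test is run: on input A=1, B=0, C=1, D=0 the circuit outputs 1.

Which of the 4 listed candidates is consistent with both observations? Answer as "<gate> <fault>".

Evaluate each candidate on input A=1, B=0, C=1, D=0:
  G9 stuck-at-0: G1=0, G2=1, G3=0, G4=0, G5=1, G6=0, G7=0, G8=1, G9=0 [stuck-at-0], G10=0 → 0 — eliminated
  G6 stuck-at-1: G1=0, G2=1, G3=0, G4=0, G5=1, G6=1 [stuck-at-1], G7=1, G8=1, G9=1, G10=0 → 0 — eliminated
  G4 stuck-at-1: G1=0, G2=1, G3=0, G4=1 [stuck-at-1], G5=0, G6=0, G7=0, G8=1, G9=0, G10=0 → 0 — eliminated
  G3 stuck-at-1: G1=0, G2=1, G3=1 [stuck-at-1], G4=1, G5=0, G6=0, G7=1, G8=0, G9=1, G10=1 → 1 — matches
Only G3 stuck-at-1 reproduces the observed 1.

G3 stuck-at-1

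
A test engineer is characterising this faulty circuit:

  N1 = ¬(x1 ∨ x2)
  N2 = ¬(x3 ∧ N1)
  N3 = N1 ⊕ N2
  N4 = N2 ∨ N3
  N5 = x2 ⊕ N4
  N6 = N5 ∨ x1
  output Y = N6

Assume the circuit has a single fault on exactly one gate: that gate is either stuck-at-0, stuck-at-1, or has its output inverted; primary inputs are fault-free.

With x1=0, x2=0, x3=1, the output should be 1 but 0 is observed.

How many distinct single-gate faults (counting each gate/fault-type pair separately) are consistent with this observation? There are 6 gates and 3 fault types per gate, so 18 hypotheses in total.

Fault-free: N1=1, N2=0, N3=1, N4=1, N5=1, N6=1 → 1. Observed 0.
  N1: none of the 3 fault types match ✗
  N2: none of the 3 fault types match ✗
  N3: stuck-at-0, inverted output ✓; others ✗
  N4: stuck-at-0, inverted output ✓; others ✗
  N5: stuck-at-0, inverted output ✓; others ✗
  N6: stuck-at-0, inverted output ✓; others ✗
Consistent faults: {N3 stuck-at-0, N3 inverted output, N4 stuck-at-0, N4 inverted output, N5 stuck-at-0, N5 inverted output, N6 stuck-at-0, N6 inverted output} — 8 in all.

8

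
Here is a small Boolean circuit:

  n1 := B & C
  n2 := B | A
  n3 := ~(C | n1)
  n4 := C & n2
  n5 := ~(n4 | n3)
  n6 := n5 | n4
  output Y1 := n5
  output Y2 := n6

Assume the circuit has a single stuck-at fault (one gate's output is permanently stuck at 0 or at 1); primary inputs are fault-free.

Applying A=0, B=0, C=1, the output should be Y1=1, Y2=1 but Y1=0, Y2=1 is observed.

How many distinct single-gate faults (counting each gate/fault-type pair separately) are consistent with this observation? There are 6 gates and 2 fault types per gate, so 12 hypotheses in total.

2

Fault-free: n1=0, n2=0, n3=0, n4=0, n5=1, n6=1 → Y1=1, Y2=1. Observed Y1=0, Y2=1.
  n1 stuck-at-0: output Y1=1, Y2=1 ✗
  n1 stuck-at-1: output Y1=1, Y2=1 ✗
  n2 stuck-at-0: output Y1=1, Y2=1 ✗
  n2 stuck-at-1: output Y1=0, Y2=1 ✓
  n3 stuck-at-0: output Y1=1, Y2=1 ✗
  n3 stuck-at-1: output Y1=0, Y2=0 ✗
  n4 stuck-at-0: output Y1=1, Y2=1 ✗
  n4 stuck-at-1: output Y1=0, Y2=1 ✓
  n5 stuck-at-0: output Y1=0, Y2=0 ✗
  n5 stuck-at-1: output Y1=1, Y2=1 ✗
  n6 stuck-at-0: output Y1=1, Y2=0 ✗
  n6 stuck-at-1: output Y1=1, Y2=1 ✗
Consistent faults: {n2 stuck-at-1, n4 stuck-at-1} — 2 in all.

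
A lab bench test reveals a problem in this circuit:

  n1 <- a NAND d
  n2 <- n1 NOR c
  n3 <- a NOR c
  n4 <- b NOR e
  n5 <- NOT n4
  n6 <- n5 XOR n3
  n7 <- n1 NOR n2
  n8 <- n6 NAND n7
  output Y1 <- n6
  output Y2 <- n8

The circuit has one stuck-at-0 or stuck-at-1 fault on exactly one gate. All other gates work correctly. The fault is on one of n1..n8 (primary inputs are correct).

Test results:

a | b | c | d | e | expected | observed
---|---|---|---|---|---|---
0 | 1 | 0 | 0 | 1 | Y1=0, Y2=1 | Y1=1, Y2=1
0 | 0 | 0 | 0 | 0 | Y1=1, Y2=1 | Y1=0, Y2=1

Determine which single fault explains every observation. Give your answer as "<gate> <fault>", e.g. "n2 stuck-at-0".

n3 stuck-at-0

Fault-free values for test 1 (a=0, b=1, c=0, d=0, e=1): n1=1, n2=0, n3=1, n4=0, n5=1, n6=0, n7=0, n8=1, giving Y1=0, Y2=1. Observed Y1=1, Y2=1.
Test 1: faults giving observed Y1=1, Y2=1 are {n3 stuck-at-0, n4 stuck-at-1, n5 stuck-at-0, n6 stuck-at-1}.
Test 2 (a=0, b=0, c=0, d=0, e=0): fault-free n1=1, n2=0, n3=1, n4=1, n5=0, n6=1, n7=0, n8=1 → Y1=1, Y2=1; observed Y1=0, Y2=1. Eliminates n4 stuck-at-1, n5 stuck-at-0, n6 stuck-at-1.
Only n3 stuck-at-0 is consistent with every test.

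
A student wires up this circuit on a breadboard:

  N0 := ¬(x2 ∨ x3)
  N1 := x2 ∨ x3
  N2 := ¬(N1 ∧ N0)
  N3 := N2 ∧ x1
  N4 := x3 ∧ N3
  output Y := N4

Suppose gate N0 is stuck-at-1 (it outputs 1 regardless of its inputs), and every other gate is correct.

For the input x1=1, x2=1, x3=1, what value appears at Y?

0

Propagate with N0 forced: N0=1 [stuck-at-1], N1=1, N2=0, N3=0, N4=0.
So Y = 0. (Without the fault it would be 1.)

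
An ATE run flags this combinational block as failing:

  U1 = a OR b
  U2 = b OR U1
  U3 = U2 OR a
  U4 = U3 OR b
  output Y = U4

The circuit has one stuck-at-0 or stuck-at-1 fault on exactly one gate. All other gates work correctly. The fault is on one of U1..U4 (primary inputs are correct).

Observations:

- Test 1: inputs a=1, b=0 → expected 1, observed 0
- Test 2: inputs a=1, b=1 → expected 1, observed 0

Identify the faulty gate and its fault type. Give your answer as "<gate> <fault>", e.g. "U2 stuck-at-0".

U4 stuck-at-0

Fault-free values for test 1 (a=1, b=0): U1=1, U2=1, U3=1, U4=1, giving Y=1. Observed 0.
Test 1: faults giving observed 0 are {U3 stuck-at-0, U4 stuck-at-0}.
Test 2 (a=1, b=1): fault-free U1=1, U2=1, U3=1, U4=1 → 1; observed 0. Eliminates U3 stuck-at-0.
Only U4 stuck-at-0 is consistent with every test.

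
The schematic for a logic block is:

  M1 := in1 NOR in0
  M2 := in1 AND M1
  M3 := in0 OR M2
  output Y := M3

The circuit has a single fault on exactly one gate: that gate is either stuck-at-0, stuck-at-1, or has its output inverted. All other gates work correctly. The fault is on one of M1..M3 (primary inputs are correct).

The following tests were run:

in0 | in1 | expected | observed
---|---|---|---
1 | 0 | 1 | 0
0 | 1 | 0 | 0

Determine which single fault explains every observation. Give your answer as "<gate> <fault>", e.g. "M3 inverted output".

M3 stuck-at-0

Fault-free values for test 1 (in0=1, in1=0): M1=0, M2=0, M3=1, giving Y=1. Observed 0.
Test 1: faults giving observed 0 are {M3 stuck-at-0, M3 inverted output}.
Test 2 (in0=0, in1=1): fault-free M1=0, M2=0, M3=0 → 0; observed 0. Eliminates M3 inverted output.
Only M3 stuck-at-0 is consistent with every test.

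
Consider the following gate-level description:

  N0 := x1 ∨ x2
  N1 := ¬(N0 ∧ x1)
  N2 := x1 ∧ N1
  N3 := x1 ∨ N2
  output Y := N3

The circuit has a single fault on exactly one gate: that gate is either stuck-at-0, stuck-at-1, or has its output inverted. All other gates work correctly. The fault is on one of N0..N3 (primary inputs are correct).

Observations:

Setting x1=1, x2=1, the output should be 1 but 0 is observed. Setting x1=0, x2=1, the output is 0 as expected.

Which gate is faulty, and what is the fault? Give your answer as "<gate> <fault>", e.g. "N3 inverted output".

N3 stuck-at-0

Fault-free values for test 1 (x1=1, x2=1): N0=1, N1=0, N2=0, N3=1, giving Y=1. Observed 0.
Test 1: faults giving observed 0 are {N3 stuck-at-0, N3 inverted output}.
Test 2 (x1=0, x2=1): fault-free N0=1, N1=1, N2=0, N3=0 → 0; observed 0. Eliminates N3 inverted output.
Only N3 stuck-at-0 is consistent with every test.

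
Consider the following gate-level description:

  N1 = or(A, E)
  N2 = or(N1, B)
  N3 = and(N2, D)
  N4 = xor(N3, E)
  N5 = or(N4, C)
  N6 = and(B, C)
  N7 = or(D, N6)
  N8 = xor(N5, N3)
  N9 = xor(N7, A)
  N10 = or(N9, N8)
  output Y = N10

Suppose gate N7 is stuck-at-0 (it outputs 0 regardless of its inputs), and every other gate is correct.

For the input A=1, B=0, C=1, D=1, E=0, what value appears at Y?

Propagate with N7 forced: N1=1, N2=1, N3=1, N4=1, N5=1, N6=0, N7=0 [stuck-at-0], N8=0, N9=1, N10=1.
So Y = 1. (Without the fault it would be 0.)

1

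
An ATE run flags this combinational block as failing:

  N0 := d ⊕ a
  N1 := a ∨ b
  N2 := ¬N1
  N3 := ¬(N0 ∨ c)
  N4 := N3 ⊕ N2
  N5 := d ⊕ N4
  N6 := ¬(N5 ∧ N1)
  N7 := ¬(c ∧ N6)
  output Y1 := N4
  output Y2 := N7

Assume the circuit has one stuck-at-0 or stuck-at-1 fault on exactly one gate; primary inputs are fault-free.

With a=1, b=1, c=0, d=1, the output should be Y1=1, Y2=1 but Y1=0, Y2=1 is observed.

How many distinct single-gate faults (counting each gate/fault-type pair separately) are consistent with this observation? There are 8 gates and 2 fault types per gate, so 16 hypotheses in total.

5

Fault-free: N0=0, N1=1, N2=0, N3=1, N4=1, N5=0, N6=1, N7=1 → Y1=1, Y2=1. Observed Y1=0, Y2=1.
  N0: stuck-at-1 ✓; others ✗
  N1: stuck-at-0 ✓; others ✗
  N2: stuck-at-1 ✓; others ✗
  N3: stuck-at-0 ✓; others ✗
  N4: stuck-at-0 ✓; others ✗
  N5: none of the 2 fault types match ✗
  N6: none of the 2 fault types match ✗
  N7: none of the 2 fault types match ✗
Consistent faults: {N0 stuck-at-1, N1 stuck-at-0, N2 stuck-at-1, N3 stuck-at-0, N4 stuck-at-0} — 5 in all.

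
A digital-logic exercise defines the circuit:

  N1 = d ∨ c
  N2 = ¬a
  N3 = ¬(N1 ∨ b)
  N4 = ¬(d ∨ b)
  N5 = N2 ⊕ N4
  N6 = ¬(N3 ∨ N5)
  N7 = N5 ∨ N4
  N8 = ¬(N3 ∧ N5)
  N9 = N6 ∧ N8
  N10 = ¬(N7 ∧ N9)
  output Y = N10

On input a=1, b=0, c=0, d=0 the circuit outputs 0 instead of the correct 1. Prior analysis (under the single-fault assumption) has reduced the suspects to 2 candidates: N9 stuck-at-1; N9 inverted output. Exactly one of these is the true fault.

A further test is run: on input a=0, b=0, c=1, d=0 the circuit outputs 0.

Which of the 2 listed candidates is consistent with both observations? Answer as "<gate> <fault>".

N9 stuck-at-1

Evaluate each candidate on input a=0, b=0, c=1, d=0:
  N9 stuck-at-1: N1=1, N2=1, N3=0, N4=1, N5=0, N6=1, N7=1, N8=1, N9=1 [stuck-at-1], N10=0 → 0 — matches
  N9 inverted output: N1=1, N2=1, N3=0, N4=1, N5=0, N6=1, N7=1, N8=1, N9=0 [inverted output], N10=1 → 1 — eliminated
Only N9 stuck-at-1 reproduces the observed 0.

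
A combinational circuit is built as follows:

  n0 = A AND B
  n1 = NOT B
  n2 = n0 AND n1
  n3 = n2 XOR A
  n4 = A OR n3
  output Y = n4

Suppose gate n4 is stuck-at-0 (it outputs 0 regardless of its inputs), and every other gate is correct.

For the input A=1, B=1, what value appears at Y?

0

Propagate with n4 forced: n0=1, n1=0, n2=0, n3=1, n4=0 [stuck-at-0].
So Y = 0. (Without the fault it would be 1.)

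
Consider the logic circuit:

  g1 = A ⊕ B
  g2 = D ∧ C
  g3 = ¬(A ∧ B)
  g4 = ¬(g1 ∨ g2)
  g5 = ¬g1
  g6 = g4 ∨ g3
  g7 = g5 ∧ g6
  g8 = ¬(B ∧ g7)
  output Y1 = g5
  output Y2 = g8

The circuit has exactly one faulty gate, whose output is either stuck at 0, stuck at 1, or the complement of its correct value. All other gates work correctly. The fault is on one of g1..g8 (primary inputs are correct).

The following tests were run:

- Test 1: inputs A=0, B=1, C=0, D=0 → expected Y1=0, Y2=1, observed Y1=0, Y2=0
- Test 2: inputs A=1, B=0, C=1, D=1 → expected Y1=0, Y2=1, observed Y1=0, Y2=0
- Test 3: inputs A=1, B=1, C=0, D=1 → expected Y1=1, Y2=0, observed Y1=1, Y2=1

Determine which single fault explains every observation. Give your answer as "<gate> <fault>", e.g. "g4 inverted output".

Fault-free values for test 1 (A=0, B=1, C=0, D=0): g1=1, g2=0, g3=1, g4=0, g5=0, g6=1, g7=0, g8=1, giving Y1=0, Y2=1. Observed Y1=0, Y2=0.
Test 1: faults giving observed Y1=0, Y2=0 are {g7 stuck-at-1, g7 inverted output, g8 stuck-at-0, g8 inverted output}.
Test 2 (A=1, B=0, C=1, D=1): fault-free g1=1, g2=1, g3=1, g4=0, g5=0, g6=1, g7=0, g8=1 → Y1=0, Y2=1; observed Y1=0, Y2=0. Eliminates g7 stuck-at-1, g7 inverted output.
Test 3 (A=1, B=1, C=0, D=1): fault-free g1=0, g2=0, g3=0, g4=1, g5=1, g6=1, g7=1, g8=0 → Y1=1, Y2=0; observed Y1=1, Y2=1. Eliminates g8 stuck-at-0.
Only g8 inverted output is consistent with every test.

g8 inverted output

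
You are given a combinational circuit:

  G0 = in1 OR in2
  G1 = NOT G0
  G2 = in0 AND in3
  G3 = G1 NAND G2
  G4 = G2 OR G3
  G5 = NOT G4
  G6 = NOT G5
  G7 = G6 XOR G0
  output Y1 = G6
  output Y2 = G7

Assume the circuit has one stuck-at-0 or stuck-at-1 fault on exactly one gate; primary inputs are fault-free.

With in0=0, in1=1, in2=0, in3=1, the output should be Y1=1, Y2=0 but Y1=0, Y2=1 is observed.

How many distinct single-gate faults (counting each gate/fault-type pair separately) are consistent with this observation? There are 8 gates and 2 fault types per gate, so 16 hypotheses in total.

Fault-free: G0=1, G1=0, G2=0, G3=1, G4=1, G5=0, G6=1, G7=0 → Y1=1, Y2=0. Observed Y1=0, Y2=1.
  G0: none of the 2 fault types match ✗
  G1: none of the 2 fault types match ✗
  G2: none of the 2 fault types match ✗
  G3: stuck-at-0 ✓; others ✗
  G4: stuck-at-0 ✓; others ✗
  G5: stuck-at-1 ✓; others ✗
  G6: stuck-at-0 ✓; others ✗
  G7: none of the 2 fault types match ✗
Consistent faults: {G3 stuck-at-0, G4 stuck-at-0, G5 stuck-at-1, G6 stuck-at-0} — 4 in all.

4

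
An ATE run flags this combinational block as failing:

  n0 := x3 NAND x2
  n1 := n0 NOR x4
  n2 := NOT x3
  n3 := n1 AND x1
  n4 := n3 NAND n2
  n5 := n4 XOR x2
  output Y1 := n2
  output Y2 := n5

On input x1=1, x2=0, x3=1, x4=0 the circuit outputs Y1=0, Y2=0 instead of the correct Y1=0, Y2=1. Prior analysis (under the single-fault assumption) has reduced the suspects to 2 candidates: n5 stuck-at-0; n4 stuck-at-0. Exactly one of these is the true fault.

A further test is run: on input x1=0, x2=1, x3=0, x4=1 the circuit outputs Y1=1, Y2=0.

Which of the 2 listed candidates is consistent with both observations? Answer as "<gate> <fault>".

Evaluate each candidate on input x1=0, x2=1, x3=0, x4=1:
  n5 stuck-at-0: n0=1, n1=0, n2=1, n3=0, n4=1, n5=0 [stuck-at-0] → Y1=1, Y2=0 — matches
  n4 stuck-at-0: n0=1, n1=0, n2=1, n3=0, n4=0 [stuck-at-0], n5=1 → Y1=1, Y2=1 — eliminated
Only n5 stuck-at-0 reproduces the observed Y1=1, Y2=0.

n5 stuck-at-0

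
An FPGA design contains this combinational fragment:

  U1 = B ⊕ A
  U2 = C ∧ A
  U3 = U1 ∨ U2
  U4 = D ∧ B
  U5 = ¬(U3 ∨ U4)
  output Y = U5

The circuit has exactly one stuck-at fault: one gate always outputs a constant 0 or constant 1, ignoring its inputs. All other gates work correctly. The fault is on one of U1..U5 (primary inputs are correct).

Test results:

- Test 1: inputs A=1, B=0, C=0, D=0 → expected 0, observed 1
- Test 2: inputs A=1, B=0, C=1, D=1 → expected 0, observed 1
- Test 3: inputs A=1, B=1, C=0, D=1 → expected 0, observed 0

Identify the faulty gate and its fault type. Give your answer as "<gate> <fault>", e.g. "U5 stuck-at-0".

Fault-free values for test 1 (A=1, B=0, C=0, D=0): U1=1, U2=0, U3=1, U4=0, U5=0, giving Y=0. Observed 1.
Test 1: faults giving observed 1 are {U1 stuck-at-0, U3 stuck-at-0, U5 stuck-at-1}.
Test 2 (A=1, B=0, C=1, D=1): fault-free U1=1, U2=1, U3=1, U4=0, U5=0 → 0; observed 1. Eliminates U1 stuck-at-0.
Test 3 (A=1, B=1, C=0, D=1): fault-free U1=0, U2=0, U3=0, U4=1, U5=0 → 0; observed 0. Eliminates U5 stuck-at-1.
Only U3 stuck-at-0 is consistent with every test.

U3 stuck-at-0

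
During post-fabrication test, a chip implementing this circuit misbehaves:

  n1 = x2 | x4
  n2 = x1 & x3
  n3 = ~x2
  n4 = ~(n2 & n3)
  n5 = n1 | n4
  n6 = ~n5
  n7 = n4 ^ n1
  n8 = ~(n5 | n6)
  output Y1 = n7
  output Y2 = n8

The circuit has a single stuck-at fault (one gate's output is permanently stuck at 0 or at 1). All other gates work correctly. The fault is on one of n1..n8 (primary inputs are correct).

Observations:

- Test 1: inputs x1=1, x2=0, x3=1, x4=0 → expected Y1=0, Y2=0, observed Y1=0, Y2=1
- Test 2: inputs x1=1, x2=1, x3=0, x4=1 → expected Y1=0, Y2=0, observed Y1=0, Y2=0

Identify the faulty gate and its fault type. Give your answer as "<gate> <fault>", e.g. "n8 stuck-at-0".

Fault-free values for test 1 (x1=1, x2=0, x3=1, x4=0): n1=0, n2=1, n3=1, n4=0, n5=0, n6=1, n7=0, n8=0, giving Y1=0, Y2=0. Observed Y1=0, Y2=1.
Test 1: faults giving observed Y1=0, Y2=1 are {n6 stuck-at-0, n8 stuck-at-1}.
Test 2 (x1=1, x2=1, x3=0, x4=1): fault-free n1=1, n2=0, n3=0, n4=1, n5=1, n6=0, n7=0, n8=0 → Y1=0, Y2=0; observed Y1=0, Y2=0. Eliminates n8 stuck-at-1.
Only n6 stuck-at-0 is consistent with every test.

n6 stuck-at-0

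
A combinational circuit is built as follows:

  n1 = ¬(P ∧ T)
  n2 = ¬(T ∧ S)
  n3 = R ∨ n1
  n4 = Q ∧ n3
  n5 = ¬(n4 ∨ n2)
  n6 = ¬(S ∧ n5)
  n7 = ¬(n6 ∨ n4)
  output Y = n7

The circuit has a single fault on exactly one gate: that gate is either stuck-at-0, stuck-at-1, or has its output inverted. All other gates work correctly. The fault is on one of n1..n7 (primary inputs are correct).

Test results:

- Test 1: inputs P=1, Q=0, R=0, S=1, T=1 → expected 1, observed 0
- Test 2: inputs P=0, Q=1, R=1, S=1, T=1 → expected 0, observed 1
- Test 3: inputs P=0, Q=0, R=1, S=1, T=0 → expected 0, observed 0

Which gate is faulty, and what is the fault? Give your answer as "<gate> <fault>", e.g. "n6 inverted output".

Fault-free values for test 1 (P=1, Q=0, R=0, S=1, T=1): n1=0, n2=0, n3=0, n4=0, n5=1, n6=0, n7=1, giving Y=1. Observed 0.
Test 1: faults giving observed 0 are {n2 stuck-at-1, n2 inverted output, n4 stuck-at-1, n4 inverted output, n5 stuck-at-0, n5 inverted output, n6 stuck-at-1, n6 inverted output, n7 stuck-at-0, n7 inverted output}.
Test 2 (P=0, Q=1, R=1, S=1, T=1): fault-free n1=1, n2=0, n3=1, n4=1, n5=0, n6=1, n7=0 → 0; observed 1. Eliminates n2 stuck-at-1, n2 inverted output, n4 stuck-at-1, n5 stuck-at-0, n5 inverted output, n6 stuck-at-1, n6 inverted output, n7 stuck-at-0.
Test 3 (P=0, Q=0, R=1, S=1, T=0): fault-free n1=1, n2=1, n3=1, n4=0, n5=0, n6=1, n7=0 → 0; observed 0. Eliminates n7 inverted output.
Only n4 inverted output is consistent with every test.

n4 inverted output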